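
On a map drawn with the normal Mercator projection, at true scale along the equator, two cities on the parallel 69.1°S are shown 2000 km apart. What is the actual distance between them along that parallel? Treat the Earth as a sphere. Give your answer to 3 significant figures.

713 km

The Mercator projection is conformal; its linear scale factor is the same in every direction and equals sec φ = 1/cos φ.
Along the parallel at 69.1°, map distances are exaggerated by k = sec 69.1° = 2.803.
True distance = 2000 / 2.803 = 2000 × cos 69.1° ≈ 713 km.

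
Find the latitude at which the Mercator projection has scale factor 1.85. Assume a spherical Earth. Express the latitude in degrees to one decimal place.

57.3°

Mercator scale is k = sec φ = 1/cos φ.
1/cos φ = 1.85  ⇒  cos φ = 0.5405  ⇒  φ = arccos(0.5405) ≈ 57.3°.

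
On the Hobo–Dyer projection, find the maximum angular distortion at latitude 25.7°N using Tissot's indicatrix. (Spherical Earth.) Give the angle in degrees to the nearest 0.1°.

14.6°

The Hobo–Dyer projection is cylindrical equal-area with φ₀ = 37.5°. Cylindrical equal-area (φ₀ = 37.5°): h = cos φ / cos 37.5° along meridians, k = cos 37.5° / cos φ along parallels; h·k = 1.
At 25.7°: h = 1.136, k = 0.8805; principal scales a = 1.136, b = 0.8805.
sin(ω/2) = (a − b)/(a + b) = 0.2553/2.016 = 0.1266, so ω = 2 arcsin(0.1266) ≈ 14.6°.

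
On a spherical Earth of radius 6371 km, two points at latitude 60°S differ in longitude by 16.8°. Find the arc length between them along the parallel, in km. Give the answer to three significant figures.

Arc length along a parallel = R cos φ · Δλ (with Δλ in radians).
= 6371 × cos 60° × (16.8° × π/180) = 6371 × 0.5000 × 0.2932 ≈ 934 km.

934 km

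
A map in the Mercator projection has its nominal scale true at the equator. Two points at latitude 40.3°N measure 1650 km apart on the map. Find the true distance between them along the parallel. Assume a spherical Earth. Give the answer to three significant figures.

1260 km

The Mercator projection is conformal; its linear scale factor is the same in every direction and equals sec φ = 1/cos φ.
Along the parallel at 40.3°, map distances are exaggerated by k = sec 40.3° = 1.311.
True distance = 1650 / 1.311 = 1650 × cos 40.3° ≈ 1260 km.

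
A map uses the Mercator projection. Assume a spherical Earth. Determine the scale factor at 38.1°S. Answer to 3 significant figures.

1.27

The Mercator projection is conformal; its linear scale factor is the same in every direction and equals sec φ = 1/cos φ.
k = 1/cos 38.1° = 1/0.7869 = 1.271.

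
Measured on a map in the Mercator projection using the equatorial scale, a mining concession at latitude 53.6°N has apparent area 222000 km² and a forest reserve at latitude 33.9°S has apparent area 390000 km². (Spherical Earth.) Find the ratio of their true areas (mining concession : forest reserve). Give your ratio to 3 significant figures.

Since Mercator area scale is 1/cos²φ, the true area equals the apparent area multiplied by cos²φ.
True area of mining concession: 222000 × cos²(53.6°) = 222000 × 0.3521 = 78180 km².
True area of forest reserve: 390000 × cos²(33.9°) = 390000 × 0.6889 = 268700 km².
Ratio = 78180 / 268700 ≈ 0.291.

0.291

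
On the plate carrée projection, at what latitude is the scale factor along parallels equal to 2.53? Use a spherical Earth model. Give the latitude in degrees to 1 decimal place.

66.7°

Plate carrée: h = 1, k = sec φ along parallels.
sec φ = 2.53  ⇒  cos φ = 0.3953  ⇒  φ ≈ 66.7°.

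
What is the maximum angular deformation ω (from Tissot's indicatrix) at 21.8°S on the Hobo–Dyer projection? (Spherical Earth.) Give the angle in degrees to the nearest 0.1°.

Hobo–Dyer is a cylindrical equal-area projection with standard parallels at ±37.5°. Cylindrical equal-area (φ₀ = 37.5°): h = cos φ / cos 37.5° along meridians, k = cos 37.5° / cos φ along parallels; h·k = 1.
At 21.8°: h = 1.170, k = 0.8545; principal scales a = 1.170, b = 0.8545.
sin(ω/2) = (a − b)/(a + b) = 0.3159/2.025 = 0.1560, so ω = 2 arcsin(0.1560) ≈ 17.9°.

17.9°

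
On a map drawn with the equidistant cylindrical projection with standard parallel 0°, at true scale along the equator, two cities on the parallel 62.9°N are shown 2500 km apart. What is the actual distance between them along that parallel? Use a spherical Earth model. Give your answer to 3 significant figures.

1140 km

For the equirectangular projection with φ₀ = 0 (plate carrée), h = 1 along meridians and k = sec φ along parallels.
Along the parallel at 62.9°, map distances are exaggerated by k = sec 62.9° = 2.195.
True distance = 2500 / 2.195 = 2500 × cos 62.9° ≈ 1140 km.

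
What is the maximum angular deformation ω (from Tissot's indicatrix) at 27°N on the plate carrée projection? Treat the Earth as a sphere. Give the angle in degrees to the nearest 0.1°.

Plate carrée maps x = Rλ, y = Rφ. The meridian scale is h = 1 and the parallel scale is k = 1/cos φ = sec φ.
At 27°: h = 1.000, k = 1.122; principal scales a = 1.122, b = 1.000.
sin(ω/2) = (a − b)/(a + b) = 0.1223/2.122 = 0.05764, so ω = 2 arcsin(0.05764) ≈ 6.6°.

6.6°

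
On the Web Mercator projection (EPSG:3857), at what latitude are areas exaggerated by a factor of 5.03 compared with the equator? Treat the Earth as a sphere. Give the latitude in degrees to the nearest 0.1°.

Mercator areal scale is sec²φ.
sec²φ = 5.03  ⇒  cos²φ = 0.1988  ⇒  cos φ = 0.4459.
φ = arccos(0.4459) ≈ 63.5°.

63.5°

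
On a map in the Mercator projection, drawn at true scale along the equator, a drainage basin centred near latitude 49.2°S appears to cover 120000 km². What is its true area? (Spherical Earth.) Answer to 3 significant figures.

Mercator is conformal, so the point scale is isotropic: h = k = sec φ = 1/cos φ.
Areal scale = k² = sec²φ = 1/cos²(49.2°) = 1/0.6534² = 2.342.
True area = apparent / (areal scale) = 120000 / 2.342 ≈ 51200 km².

51200 km²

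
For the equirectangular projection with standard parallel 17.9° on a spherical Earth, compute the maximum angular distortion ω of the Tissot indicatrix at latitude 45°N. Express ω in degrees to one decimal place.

17.0°

In the equirectangular projection with standard parallel φ₀ = 17.9° (x = Rλ cos φ₀, y = Rφ), meridians are true-scale (h = 1) and the parallel scale is k = cos φ₀ / cos φ.
At 45°: h = 1.000, k = 1.346; principal scales a = 1.346, b = 1.000.
sin(ω/2) = (a − b)/(a + b) = 0.3458/2.346 = 0.1474, so ω = 2 arcsin(0.1474) ≈ 17.0°.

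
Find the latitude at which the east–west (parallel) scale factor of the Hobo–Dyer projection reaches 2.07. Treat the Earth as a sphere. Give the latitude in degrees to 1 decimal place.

67.5°

Hobo–Dyer is a cylindrical equal-area projection with standard parallels at ±37.5°. A cylindrical equal-area projection with standard parallel φ₀ has meridian scale h = cos φ / cos φ₀ and parallel scale k = cos φ₀ / cos φ (so areas are preserved, h·k = 1).
k = cos φ₀ / cos φ = 2.07  ⇒  cos φ = cos 37.5° / 2.07 = 0.3833.
φ = arccos(0.3833) ≈ 67.5°.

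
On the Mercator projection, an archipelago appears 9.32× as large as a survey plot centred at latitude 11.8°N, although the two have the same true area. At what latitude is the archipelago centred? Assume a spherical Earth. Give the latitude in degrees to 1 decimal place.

Mercator areal scale is sec²φ, so apparent-area ratio = sec²φ₁ / sec²φ₂ = cos²φ₂ / cos²φ₁.
cos²φ₂ / cos²φ₁ = 9.32  ⇒  cos φ₁ = cos 11.8° / √9.32 = 0.9789/3.053 = 0.3206.
φ₁ = arccos(0.3206) ≈ 71.3°.

71.3°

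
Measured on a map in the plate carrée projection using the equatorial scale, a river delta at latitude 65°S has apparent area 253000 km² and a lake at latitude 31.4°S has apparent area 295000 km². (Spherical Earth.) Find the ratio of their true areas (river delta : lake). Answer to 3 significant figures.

0.425

Plate carrée has h = 1 and k = sec φ, giving areal scale sec φ; true area = (apparent area) · cos φ.
True area of river delta: 253000 × cos(65°) = 253000 × 0.4226 = 106900 km².
True area of lake: 295000 × cos(31.4°) = 295000 × 0.8536 = 251800 km².
Ratio = 106900 / 251800 ≈ 0.425.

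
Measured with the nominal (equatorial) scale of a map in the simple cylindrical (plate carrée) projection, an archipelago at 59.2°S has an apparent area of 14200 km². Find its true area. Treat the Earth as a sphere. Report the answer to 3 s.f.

7270 km²

In the plate carrée (x = Rλ, y = Rφ), meridians are true-scale (h = 1) and parallels are stretched by k = sec φ.
Areal scale = h·k = 1 × sec φ; at 59.2°, h = 1.000, k = 1.953, so h·k = 1.953.
True area = apparent / (areal scale) = 14200 / 1.953 ≈ 7270 km².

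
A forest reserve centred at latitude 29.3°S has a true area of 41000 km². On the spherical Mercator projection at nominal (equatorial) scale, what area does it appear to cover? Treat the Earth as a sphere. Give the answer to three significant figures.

Mercator is conformal, so the point scale is isotropic: h = k = sec φ = 1/cos φ.
Areal scale = k² = sec²φ = 1/cos²(29.3°) = 1/0.8721² = 1.315.
Apparent area = 41000 × 1.315 ≈ 53900 km².

53900 km²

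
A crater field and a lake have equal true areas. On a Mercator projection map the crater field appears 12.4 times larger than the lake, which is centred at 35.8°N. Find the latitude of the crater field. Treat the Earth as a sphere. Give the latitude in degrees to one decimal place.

For equal true areas on Mercator, apparent areas scale as sec²φ, so the ratio is cos²φ₂ / cos²φ₁.
cos²φ₂ / cos²φ₁ = 12.4  ⇒  cos φ₁ = cos 35.8° / √12.4 = 0.8111/3.521 = 0.2303.
φ₁ = arccos(0.2303) ≈ 76.7°.

76.7°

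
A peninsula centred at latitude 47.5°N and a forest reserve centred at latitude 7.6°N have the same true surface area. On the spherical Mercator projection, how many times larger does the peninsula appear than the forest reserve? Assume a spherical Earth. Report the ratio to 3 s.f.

2.15

On Mercator, area is exaggerated by sec²φ = 1/cos²φ.
At 47.5°: sec²(47.5°) = 1/0.6756² = 2.191.
At 7.6°: sec²(7.6°) = 1/0.9912² = 1.018.
Ratio = 2.191/1.018 = cos²(7.6°)/cos²(47.5°) ≈ 2.15.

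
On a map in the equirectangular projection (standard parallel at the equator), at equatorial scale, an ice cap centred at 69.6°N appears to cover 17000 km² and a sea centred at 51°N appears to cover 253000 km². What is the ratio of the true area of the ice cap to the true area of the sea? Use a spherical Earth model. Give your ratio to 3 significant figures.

0.0372

Plate carrée has h = 1 and k = sec φ, giving areal scale sec φ; true area = (apparent area) · cos φ.
True area of ice cap: 17000 × cos(69.6°) = 17000 × 0.3486 = 5926 km².
True area of sea: 253000 × cos(51°) = 253000 × 0.6293 = 159200 km².
Ratio = 5926 / 159200 ≈ 0.0372.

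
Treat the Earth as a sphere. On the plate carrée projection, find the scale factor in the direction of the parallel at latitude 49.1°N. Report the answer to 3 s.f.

1.53

In the plate carrée (x = Rλ, y = Rφ), meridians are true-scale (h = 1) and parallels are stretched by k = sec φ.
k = 1/cos 49.1° = 1/0.6547 = 1.527.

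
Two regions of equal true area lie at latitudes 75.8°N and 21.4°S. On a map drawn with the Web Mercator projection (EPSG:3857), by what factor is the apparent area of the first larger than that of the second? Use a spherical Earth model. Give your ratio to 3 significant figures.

Mercator areal scale is sec²φ.
At 75.8°: sec²(75.8°) = 1/0.2453² = 16.62.
At 21.4°: sec²(21.4°) = 1/0.9311² = 1.154.
Ratio = 16.62/1.154 = cos²(21.4°)/cos²(75.8°) ≈ 14.4.

14.4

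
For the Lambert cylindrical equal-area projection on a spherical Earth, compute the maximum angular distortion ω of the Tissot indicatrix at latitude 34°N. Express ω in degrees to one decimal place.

The Lambert cylindrical equal-area projection is the cylindrical equal-area projection with its standard parallel at the equator (φ₀ = 0). Cylindrical equal-area (φ₀ = 0°): h = cos φ / cos 0° along meridians, k = cos 0° / cos φ along parallels; h·k = 1.
At 34°: h = 0.8290, k = 1.206; principal scales a = 1.206, b = 0.8290.
sin(ω/2) = (a − b)/(a + b) = 0.3772/2.035 = 0.1853, so ω = 2 arcsin(0.1853) ≈ 21.4°.

21.4°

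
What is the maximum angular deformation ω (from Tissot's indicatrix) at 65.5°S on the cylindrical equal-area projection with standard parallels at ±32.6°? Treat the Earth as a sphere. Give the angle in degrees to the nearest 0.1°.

A cylindrical equal-area projection with standard parallel φ₀ has meridian scale h = cos φ / cos φ₀ and parallel scale k = cos φ₀ / cos φ (so areas are preserved, h·k = 1).
At 65.5°: h = 0.4922, k = 2.032; principal scales a = 2.032, b = 0.4922.
sin(ω/2) = (a − b)/(a + b) = 1.539/2.524 = 0.6099, so ω = 2 arcsin(0.6099) ≈ 75.2°.

75.2°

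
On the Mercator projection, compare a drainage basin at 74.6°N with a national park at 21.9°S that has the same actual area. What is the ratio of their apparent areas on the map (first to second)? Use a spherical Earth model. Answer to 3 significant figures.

12.2

Mercator areal scale is sec²φ.
At 74.6°: sec²(74.6°) = 1/0.2656² = 14.18.
At 21.9°: sec²(21.9°) = 1/0.9278² = 1.162.
Ratio = 14.18/1.162 = cos²(21.9°)/cos²(74.6°) ≈ 12.2.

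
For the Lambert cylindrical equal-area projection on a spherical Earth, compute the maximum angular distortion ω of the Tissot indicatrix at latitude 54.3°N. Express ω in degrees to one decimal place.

58.9°

The Lambert cylindrical equal-area projection is the cylindrical equal-area projection with its standard parallel at the equator (φ₀ = 0). For cylindrical equal-area with standard parallel φ₀, h = cos φ / cos φ₀ and k = cos φ₀ / cos φ, so h·k = 1.
At 54.3°: h = 0.5835, k = 1.714; principal scales a = 1.714, b = 0.5835.
sin(ω/2) = (a − b)/(a + b) = 1.130/2.297 = 0.4920, so ω = 2 arcsin(0.4920) ≈ 58.9°.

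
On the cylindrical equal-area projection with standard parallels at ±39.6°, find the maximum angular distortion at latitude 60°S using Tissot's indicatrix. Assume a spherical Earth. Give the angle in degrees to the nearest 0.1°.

48.1°

Cylindrical equal-area (φ₀ = 39.6°): h = cos φ / cos 39.6° along meridians, k = cos 39.6° / cos φ along parallels; h·k = 1.
At 60°: h = 0.6489, k = 1.541; principal scales a = 1.541, b = 0.6489.
sin(ω/2) = (a − b)/(a + b) = 0.8921/2.190 = 0.4074, so ω = 2 arcsin(0.4074) ≈ 48.1°.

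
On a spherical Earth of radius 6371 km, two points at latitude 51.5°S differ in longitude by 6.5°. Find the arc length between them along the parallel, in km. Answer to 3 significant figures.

Arc length along a parallel = R cos φ · Δλ (with Δλ in radians).
= 6371 × cos 51.5° × (6.5° × π/180) = 6371 × 0.6225 × 0.1134 ≈ 450 km.

450 km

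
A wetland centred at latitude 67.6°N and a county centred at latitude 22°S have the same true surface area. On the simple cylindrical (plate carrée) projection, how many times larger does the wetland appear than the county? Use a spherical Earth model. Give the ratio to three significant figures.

2.43

In the plate carrée (x = Rλ, y = Rφ), meridians are true-scale (h = 1) and parallels are stretched by k = sec φ.
Areal scale at 67.6°: h·k = 1.000 × 2.624 = 2.624.
Areal scale at 22°: h·k = 1.000 × 1.079 = 1.079.
Ratio = 2.624/1.079 ≈ 2.43.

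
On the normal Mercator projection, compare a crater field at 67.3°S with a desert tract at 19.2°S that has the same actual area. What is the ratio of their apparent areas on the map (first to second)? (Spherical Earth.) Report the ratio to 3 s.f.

Mercator areal scale is sec²φ.
At 67.3°: sec²(67.3°) = 1/0.3859² = 6.715.
At 19.2°: sec²(19.2°) = 1/0.9444² = 1.121.
Ratio = 6.715/1.121 = cos²(19.2°)/cos²(67.3°) ≈ 5.99.

5.99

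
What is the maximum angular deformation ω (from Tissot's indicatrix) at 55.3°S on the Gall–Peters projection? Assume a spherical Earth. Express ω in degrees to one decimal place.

The Gall–Peters projection is cylindrical equal-area with φ₀ = 45°. Cylindrical equal-area (φ₀ = 45°): h = cos φ / cos 45° along meridians, k = cos 45° / cos φ along parallels; h·k = 1.
At 55.3°: h = 0.8051, k = 1.242; principal scales a = 1.242, b = 0.8051.
sin(ω/2) = (a − b)/(a + b) = 0.4370/2.047 = 0.2135, so ω = 2 arcsin(0.2135) ≈ 24.7°.

24.7°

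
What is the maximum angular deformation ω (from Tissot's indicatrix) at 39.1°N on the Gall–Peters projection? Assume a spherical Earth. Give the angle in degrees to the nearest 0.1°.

10.6°

Gall–Peters is a cylindrical equal-area projection with standard parallels at ±45°. For cylindrical equal-area with standard parallel φ₀, h = cos φ / cos φ₀ and k = cos φ₀ / cos φ, so h·k = 1.
At 39.1°: h = 1.097, k = 0.9112; principal scales a = 1.097, b = 0.9112.
sin(ω/2) = (a − b)/(a + b) = 0.1863/2.009 = 0.09276, so ω = 2 arcsin(0.09276) ≈ 10.6°.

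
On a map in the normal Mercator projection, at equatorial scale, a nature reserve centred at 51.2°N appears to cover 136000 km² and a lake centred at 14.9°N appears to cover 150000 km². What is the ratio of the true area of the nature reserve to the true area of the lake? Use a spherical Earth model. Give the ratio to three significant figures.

0.381

Mercator's areal exaggeration is sec²φ; hence true area = (apparent area) · cos²φ.
True area of nature reserve: 136000 × cos²(51.2°) = 136000 × 0.3926 = 53400 km².
True area of lake: 150000 × cos²(14.9°) = 150000 × 0.9339 = 140100 km².
Ratio = 53400 / 140100 ≈ 0.381.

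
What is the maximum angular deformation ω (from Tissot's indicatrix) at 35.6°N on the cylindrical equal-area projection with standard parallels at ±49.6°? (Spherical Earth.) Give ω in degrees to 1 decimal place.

For cylindrical equal-area with standard parallel φ₀, h = cos φ / cos φ₀ and k = cos φ₀ / cos φ, so h·k = 1.
At 35.6°: h = 1.255, k = 0.7971; principal scales a = 1.255, b = 0.7971.
sin(ω/2) = (a − b)/(a + b) = 0.4575/2.052 = 0.2230, so ω = 2 arcsin(0.2230) ≈ 25.8°.

25.8°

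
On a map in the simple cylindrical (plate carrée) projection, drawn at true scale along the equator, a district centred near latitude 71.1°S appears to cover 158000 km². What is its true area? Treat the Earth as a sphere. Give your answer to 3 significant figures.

51200 km²

Plate carrée maps x = Rλ, y = Rφ. The meridian scale is h = 1 and the parallel scale is k = 1/cos φ = sec φ.
Areal scale = h·k = 1 × sec φ; at 71.1°, h = 1.000, k = 3.087, so h·k = 3.087.
True area = apparent / (areal scale) = 158000 / 3.087 ≈ 51200 km².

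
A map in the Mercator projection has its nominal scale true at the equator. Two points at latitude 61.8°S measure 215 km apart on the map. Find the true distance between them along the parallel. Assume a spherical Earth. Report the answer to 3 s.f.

For Mercator, h = k = sec φ (a conformal cylindrical projection has a single point scale, 1/cos φ).
Along the parallel at 61.8°, map distances are exaggerated by k = sec 61.8° = 2.116.
True distance = 215 / 2.116 = 215 × cos 61.8° ≈ 102 km.

102 km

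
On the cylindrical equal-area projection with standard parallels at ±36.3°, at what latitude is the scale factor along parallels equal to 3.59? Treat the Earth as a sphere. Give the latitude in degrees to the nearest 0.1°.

77.0°

For cylindrical equal-area with standard parallel φ₀, h = cos φ / cos φ₀ and k = cos φ₀ / cos φ, so h·k = 1.
k = cos φ₀ / cos φ = 3.59  ⇒  cos φ = cos 36.3° / 3.59 = 0.2245.
φ = arccos(0.2245) ≈ 77.0°.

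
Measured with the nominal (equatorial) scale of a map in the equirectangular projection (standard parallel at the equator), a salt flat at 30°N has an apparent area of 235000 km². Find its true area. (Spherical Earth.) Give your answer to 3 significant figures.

In the plate carrée (x = Rλ, y = Rφ), meridians are true-scale (h = 1) and parallels are stretched by k = sec φ.
Areal scale = h·k = 1 × sec φ; at 30°, h = 1.000, k = 1.155, so h·k = 1.155.
True area = apparent / (areal scale) = 235000 / 1.155 ≈ 204000 km².

204000 km²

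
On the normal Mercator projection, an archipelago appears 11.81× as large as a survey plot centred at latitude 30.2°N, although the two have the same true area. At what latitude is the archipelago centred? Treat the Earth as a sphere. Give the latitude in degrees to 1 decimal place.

For equal true areas on Mercator, apparent areas scale as sec²φ, so the ratio is cos²φ₂ / cos²φ₁.
cos²φ₂ / cos²φ₁ = 11.81  ⇒  cos φ₁ = cos 30.2° / √11.81 = 0.8643/3.437 = 0.2515.
φ₁ = arccos(0.2515) ≈ 75.4°.

75.4°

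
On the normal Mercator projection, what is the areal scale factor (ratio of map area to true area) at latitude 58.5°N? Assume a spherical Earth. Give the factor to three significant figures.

For Mercator, h = k = sec φ (a conformal cylindrical projection has a single point scale, 1/cos φ).
Areal scale = k² = sec²φ = 1/cos²(58.5°) = 1/0.5225² = 3.663.

3.66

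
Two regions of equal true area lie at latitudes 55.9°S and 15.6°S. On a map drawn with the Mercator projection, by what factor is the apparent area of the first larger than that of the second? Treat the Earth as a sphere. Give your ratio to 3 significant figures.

2.95

Mercator areal scale is sec²φ.
At 55.9°: sec²(55.9°) = 1/0.5606² = 3.182.
At 15.6°: sec²(15.6°) = 1/0.9632² = 1.078.
Ratio = 3.182/1.078 = cos²(15.6°)/cos²(55.9°) ≈ 2.95.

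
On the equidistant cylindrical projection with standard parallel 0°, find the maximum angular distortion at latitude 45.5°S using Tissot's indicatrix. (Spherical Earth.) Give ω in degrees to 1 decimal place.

20.3°

For the equirectangular projection with φ₀ = 0 (plate carrée), h = 1 along meridians and k = sec φ along parallels.
At 45.5°: h = 1.000, k = 1.427; principal scales a = 1.427, b = 1.000.
sin(ω/2) = (a − b)/(a + b) = 0.4267/2.427 = 0.1758, so ω = 2 arcsin(0.1758) ≈ 20.3°.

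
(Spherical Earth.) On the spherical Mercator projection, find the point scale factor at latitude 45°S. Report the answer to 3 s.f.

1.41

The Mercator projection is conformal; its linear scale factor is the same in every direction and equals sec φ = 1/cos φ.
k = 1/cos 45° = 1/0.7071 = 1.414.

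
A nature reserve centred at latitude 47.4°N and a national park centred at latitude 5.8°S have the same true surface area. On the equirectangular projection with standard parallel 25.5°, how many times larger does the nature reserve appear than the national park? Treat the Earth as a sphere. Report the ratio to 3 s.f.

In the equirectangular projection with standard parallel φ₀ = 25.5° (x = Rλ cos φ₀, y = Rφ), meridians are true-scale (h = 1) and the parallel scale is k = cos φ₀ / cos φ.
Areal scale at 47.4°: h·k = 1.000 × 1.333 = 1.333.
Areal scale at 5.8°: h·k = 1.000 × 0.9072 = 0.9072.
Ratio = 1.333/0.9072 ≈ 1.47.

1.47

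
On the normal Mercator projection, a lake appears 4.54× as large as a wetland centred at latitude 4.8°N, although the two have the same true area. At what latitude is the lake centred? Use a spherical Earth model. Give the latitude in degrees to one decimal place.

On Mercator, (apparent₁)/(apparent₂) = sec²φ₁ / sec²φ₂ when true areas are equal.
cos²φ₂ / cos²φ₁ = 4.54  ⇒  cos φ₁ = cos 4.8° / √4.54 = 0.9965/2.131 = 0.4677.
φ₁ = arccos(0.4677) ≈ 62.1°.

62.1°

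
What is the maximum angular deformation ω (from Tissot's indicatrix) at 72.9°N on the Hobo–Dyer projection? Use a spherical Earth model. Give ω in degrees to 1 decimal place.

Hobo–Dyer is a cylindrical equal-area projection with standard parallels at ±37.5°. A cylindrical equal-area projection with standard parallel φ₀ has meridian scale h = cos φ / cos φ₀ and parallel scale k = cos φ₀ / cos φ (so areas are preserved, h·k = 1).
At 72.9°: h = 0.3706, k = 2.698; principal scales a = 2.698, b = 0.3706.
sin(ω/2) = (a − b)/(a + b) = 2.327/3.069 = 0.7584, so ω = 2 arcsin(0.7584) ≈ 98.7°.

98.7°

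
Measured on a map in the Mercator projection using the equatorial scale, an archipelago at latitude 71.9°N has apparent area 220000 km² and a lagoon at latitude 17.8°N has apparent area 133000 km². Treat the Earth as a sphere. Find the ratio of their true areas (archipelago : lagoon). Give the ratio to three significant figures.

Mercator's areal exaggeration is sec²φ; hence true area = (apparent area) · cos²φ.
True area of archipelago: 220000 × cos²(71.9°) = 220000 × 0.09652 = 21230 km².
True area of lagoon: 133000 × cos²(17.8°) = 133000 × 0.9066 = 120600 km².
Ratio = 21230 / 120600 ≈ 0.176.

0.176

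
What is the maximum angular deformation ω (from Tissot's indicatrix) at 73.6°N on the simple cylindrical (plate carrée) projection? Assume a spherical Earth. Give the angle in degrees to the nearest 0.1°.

In the plate carrée (x = Rλ, y = Rφ), meridians are true-scale (h = 1) and parallels are stretched by k = sec φ.
At 73.6°: h = 1.000, k = 3.542; principal scales a = 3.542, b = 1.000.
sin(ω/2) = (a − b)/(a + b) = 2.542/4.542 = 0.5596, so ω = 2 arcsin(0.5596) ≈ 68.1°.

68.1°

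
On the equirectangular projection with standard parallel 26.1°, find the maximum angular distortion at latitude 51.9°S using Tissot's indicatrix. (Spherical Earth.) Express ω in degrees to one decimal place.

21.4°

In the equirectangular projection with standard parallel φ₀ = 26.1° (x = Rλ cos φ₀, y = Rφ), meridians are true-scale (h = 1) and the parallel scale is k = cos φ₀ / cos φ.
At 51.9°: h = 1.000, k = 1.455; principal scales a = 1.455, b = 1.000.
sin(ω/2) = (a − b)/(a + b) = 0.4554/2.455 = 0.1855, so ω = 2 arcsin(0.1855) ≈ 21.4°.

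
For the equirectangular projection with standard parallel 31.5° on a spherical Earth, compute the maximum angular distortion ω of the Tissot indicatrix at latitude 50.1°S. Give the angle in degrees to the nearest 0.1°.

In the equirectangular projection with standard parallel φ₀ = 31.5° (x = Rλ cos φ₀, y = Rφ), meridians are true-scale (h = 1) and the parallel scale is k = cos φ₀ / cos φ.
At 50.1°: h = 1.000, k = 1.329; principal scales a = 1.329, b = 1.000.
sin(ω/2) = (a − b)/(a + b) = 0.3292/2.329 = 0.1414, so ω = 2 arcsin(0.1414) ≈ 16.3°.

16.3°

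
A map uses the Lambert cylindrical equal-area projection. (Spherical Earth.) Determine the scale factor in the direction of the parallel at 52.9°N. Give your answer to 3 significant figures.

The Lambert cylindrical equal-area projection is the cylindrical equal-area projection with its standard parallel at the equator (φ₀ = 0). A cylindrical equal-area projection with standard parallel φ₀ has meridian scale h = cos φ / cos φ₀ and parallel scale k = cos φ₀ / cos φ (so areas are preserved, h·k = 1).
k = cos 0° / cos 52.9° = 1.000/0.6032 = 1.658.

1.66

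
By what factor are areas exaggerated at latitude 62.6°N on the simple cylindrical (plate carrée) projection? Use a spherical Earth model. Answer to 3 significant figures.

In the plate carrée (x = Rλ, y = Rφ), meridians are true-scale (h = 1) and parallels are stretched by k = sec φ.
Areal scale = h·k = 1 × sec φ; at 62.6°, h = 1.000, k = 2.173, so h·k = 2.173.

2.17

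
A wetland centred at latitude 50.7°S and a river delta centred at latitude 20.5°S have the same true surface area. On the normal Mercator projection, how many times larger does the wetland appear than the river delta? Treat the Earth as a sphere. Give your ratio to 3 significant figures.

2.19

Mercator areal scale is sec²φ.
At 50.7°: sec²(50.7°) = 1/0.6334² = 2.493.
At 20.5°: sec²(20.5°) = 1/0.9367² = 1.140.
Ratio = 2.493/1.140 = cos²(20.5°)/cos²(50.7°) ≈ 2.19.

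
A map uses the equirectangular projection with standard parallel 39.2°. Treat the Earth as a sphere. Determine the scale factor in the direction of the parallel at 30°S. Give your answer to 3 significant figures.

The equidistant cylindrical projection with φ₀ = 39.2° has h = 1 (meridians true) and k = cos φ₀ / cos φ along parallels.
k = cos 39.2° / cos 30° = 0.7749/0.8660 = 0.8948.

0.895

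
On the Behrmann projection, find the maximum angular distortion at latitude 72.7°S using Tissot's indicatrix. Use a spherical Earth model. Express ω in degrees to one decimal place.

104.2°

The Behrmann projection is cylindrical equal-area with φ₀ = 30°. Cylindrical equal-area (φ₀ = 30°): h = cos φ / cos 30° along meridians, k = cos 30° / cos φ along parallels; h·k = 1.
At 72.7°: h = 0.3434, k = 2.912; principal scales a = 2.912, b = 0.3434.
sin(ω/2) = (a − b)/(a + b) = 2.569/3.256 = 0.7891, so ω = 2 arcsin(0.7891) ≈ 104.2°.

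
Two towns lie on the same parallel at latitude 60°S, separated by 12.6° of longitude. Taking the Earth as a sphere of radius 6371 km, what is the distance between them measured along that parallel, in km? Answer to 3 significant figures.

701 km

Arc length along a parallel = R cos φ · Δλ (with Δλ in radians).
= 6371 × cos 60° × (12.6° × π/180) = 6371 × 0.5000 × 0.2199 ≈ 701 km.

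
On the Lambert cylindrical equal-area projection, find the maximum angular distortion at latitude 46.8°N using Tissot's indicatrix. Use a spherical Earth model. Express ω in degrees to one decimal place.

The Lambert cylindrical equal-area projection is the cylindrical equal-area projection with its standard parallel at the equator (φ₀ = 0). For cylindrical equal-area with standard parallel φ₀, h = cos φ / cos φ₀ and k = cos φ₀ / cos φ, so h·k = 1.
At 46.8°: h = 0.6845, k = 1.461; principal scales a = 1.461, b = 0.6845.
sin(ω/2) = (a − b)/(a + b) = 0.7763/2.145 = 0.3618, so ω = 2 arcsin(0.3618) ≈ 42.4°.

42.4°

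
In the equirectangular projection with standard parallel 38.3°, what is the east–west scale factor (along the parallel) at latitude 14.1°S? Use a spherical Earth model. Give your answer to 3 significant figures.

The equidistant cylindrical projection with φ₀ = 38.3° has h = 1 (meridians true) and k = cos φ₀ / cos φ along parallels.
k = cos 38.3° / cos 14.1° = 0.7848/0.9699 = 0.8092.

0.809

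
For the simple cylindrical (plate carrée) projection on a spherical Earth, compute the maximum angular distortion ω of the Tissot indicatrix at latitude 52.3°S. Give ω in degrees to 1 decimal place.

27.9°

In the plate carrée (x = Rλ, y = Rφ), meridians are true-scale (h = 1) and parallels are stretched by k = sec φ.
At 52.3°: h = 1.000, k = 1.635; principal scales a = 1.635, b = 1.000.
sin(ω/2) = (a − b)/(a + b) = 0.6353/2.635 = 0.2411, so ω = 2 arcsin(0.2411) ≈ 27.9°.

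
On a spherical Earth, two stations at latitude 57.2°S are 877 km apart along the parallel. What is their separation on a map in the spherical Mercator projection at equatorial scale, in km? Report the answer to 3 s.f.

1620 km

The Mercator projection is conformal; its linear scale factor is the same in every direction and equals sec φ = 1/cos φ.
Along the parallel, k = sec 57.2° = 1/0.5417 = 1.846.
Map distance = 877 × 1.846 ≈ 1620 km.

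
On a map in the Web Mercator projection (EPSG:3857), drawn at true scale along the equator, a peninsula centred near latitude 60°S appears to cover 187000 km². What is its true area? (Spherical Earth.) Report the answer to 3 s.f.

Mercator is conformal, so the point scale is isotropic: h = k = sec φ = 1/cos φ.
Areal scale = k² = sec²φ = 1/cos²(60°) = 1/0.5000² = 4.000.
True area = apparent / (areal scale) = 187000 / 4.000 ≈ 46800 km².

46800 km²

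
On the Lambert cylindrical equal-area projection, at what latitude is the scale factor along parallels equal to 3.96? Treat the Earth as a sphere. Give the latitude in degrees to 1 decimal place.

The Lambert cylindrical equal-area projection is the cylindrical equal-area projection with its standard parallel at the equator (φ₀ = 0). Cylindrical equal-area (φ₀ = 0°): h = cos φ / cos 0° along meridians, k = cos 0° / cos φ along parallels; h·k = 1.
k = cos φ₀ / cos φ = 3.96  ⇒  cos φ = cos 0° / 3.96 = 0.2525.
φ = arccos(0.2525) ≈ 75.4°.

75.4°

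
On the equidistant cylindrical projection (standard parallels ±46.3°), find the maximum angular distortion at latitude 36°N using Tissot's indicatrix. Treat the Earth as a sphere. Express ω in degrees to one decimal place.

In the equirectangular projection with standard parallel φ₀ = 46.3° (x = Rλ cos φ₀, y = Rφ), meridians are true-scale (h = 1) and the parallel scale is k = cos φ₀ / cos φ.
At 36°: h = 1.000, k = 0.8540; principal scales a = 1.000, b = 0.8540.
sin(ω/2) = (a − b)/(a + b) = 0.1460/1.854 = 0.07876, so ω = 2 arcsin(0.07876) ≈ 9.0°.

9.0°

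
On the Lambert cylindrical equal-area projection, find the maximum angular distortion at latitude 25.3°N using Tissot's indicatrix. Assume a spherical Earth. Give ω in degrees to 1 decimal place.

11.5°

The Lambert cylindrical equal-area projection is the cylindrical equal-area projection with its standard parallel at the equator (φ₀ = 0). For cylindrical equal-area with standard parallel φ₀, h = cos φ / cos φ₀ and k = cos φ₀ / cos φ, so h·k = 1.
At 25.3°: h = 0.9041, k = 1.106; principal scales a = 1.106, b = 0.9041.
sin(ω/2) = (a − b)/(a + b) = 0.2020/2.010 = 0.1005, so ω = 2 arcsin(0.1005) ≈ 11.5°.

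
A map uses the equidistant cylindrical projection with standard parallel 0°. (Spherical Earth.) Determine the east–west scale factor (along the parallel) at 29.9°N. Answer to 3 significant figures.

1.15

Plate carrée maps x = Rλ, y = Rφ. The meridian scale is h = 1 and the parallel scale is k = 1/cos φ = sec φ.
k = 1/cos 29.9° = 1/0.8669 = 1.154.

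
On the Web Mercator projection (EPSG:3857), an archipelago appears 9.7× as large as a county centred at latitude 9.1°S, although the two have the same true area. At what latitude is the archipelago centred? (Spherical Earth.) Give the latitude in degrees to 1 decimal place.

71.5°

For equal true areas on Mercator, apparent areas scale as sec²φ, so the ratio is cos²φ₂ / cos²φ₁.
cos²φ₂ / cos²φ₁ = 9.7  ⇒  cos φ₁ = cos 9.1° / √9.7 = 0.9874/3.114 = 0.3170.
φ₁ = arccos(0.3170) ≈ 71.5°.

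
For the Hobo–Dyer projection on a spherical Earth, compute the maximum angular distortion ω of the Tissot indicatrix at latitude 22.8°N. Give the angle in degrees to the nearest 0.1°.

The Hobo–Dyer projection is cylindrical equal-area with φ₀ = 37.5°. For cylindrical equal-area with standard parallel φ₀, h = cos φ / cos φ₀ and k = cos φ₀ / cos φ, so h·k = 1.
At 22.8°: h = 1.162, k = 0.8606; principal scales a = 1.162, b = 0.8606.
sin(ω/2) = (a − b)/(a + b) = 0.3014/2.023 = 0.1490, so ω = 2 arcsin(0.1490) ≈ 17.1°.

17.1°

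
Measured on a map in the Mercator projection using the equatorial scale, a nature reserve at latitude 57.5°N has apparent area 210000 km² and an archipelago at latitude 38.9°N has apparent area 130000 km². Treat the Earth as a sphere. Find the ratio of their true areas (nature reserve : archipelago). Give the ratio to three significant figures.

Since Mercator area scale is 1/cos²φ, the true area equals the apparent area multiplied by cos²φ.
True area of nature reserve: 210000 × cos²(57.5°) = 210000 × 0.2887 = 60630 km².
True area of archipelago: 130000 × cos²(38.9°) = 130000 × 0.6057 = 78740 km².
Ratio = 60630 / 78740 ≈ 0.770.

0.770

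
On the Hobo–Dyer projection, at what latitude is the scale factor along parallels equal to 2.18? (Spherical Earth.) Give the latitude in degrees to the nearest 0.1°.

Hobo–Dyer is a cylindrical equal-area projection with standard parallels at ±37.5°. A cylindrical equal-area projection with standard parallel φ₀ has meridian scale h = cos φ / cos φ₀ and parallel scale k = cos φ₀ / cos φ (so areas are preserved, h·k = 1).
k = cos φ₀ / cos φ = 2.18  ⇒  cos φ = cos 37.5° / 2.18 = 0.3639.
φ = arccos(0.3639) ≈ 68.7°.

68.7°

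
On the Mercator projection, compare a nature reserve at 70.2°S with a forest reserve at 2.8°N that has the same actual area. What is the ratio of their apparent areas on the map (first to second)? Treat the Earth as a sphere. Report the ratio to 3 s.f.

8.69

Mercator is conformal with k = sec φ, so areal scale = k² = sec²φ.
At 70.2°: sec²(70.2°) = 1/0.3387² = 8.715.
At 2.8°: sec²(2.8°) = 1/0.9988² = 1.002.
Ratio = 8.715/1.002 = cos²(2.8°)/cos²(70.2°) ≈ 8.69.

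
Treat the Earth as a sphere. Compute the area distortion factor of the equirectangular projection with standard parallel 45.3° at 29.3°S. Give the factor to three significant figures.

0.807

With standard parallel φ₀ = 45.3°, the equirectangular projection gives x = Rλ cos φ₀, y = Rφ, so h = 1 and k = cos 45.3° / cos φ.
Areal scale = h·k = 1 × cos φ₀ / cos φ; at 29.3°, h = 1.000, k = 0.8066, so h·k = 0.8066.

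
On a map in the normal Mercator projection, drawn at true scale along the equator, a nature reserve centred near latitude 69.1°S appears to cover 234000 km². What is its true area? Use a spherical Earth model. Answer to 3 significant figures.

29800 km²

Mercator is conformal, so the point scale is isotropic: h = k = sec φ = 1/cos φ.
Areal scale = k² = sec²φ = 1/cos²(69.1°) = 1/0.3567² = 7.858.
True area = apparent / (areal scale) = 234000 / 7.858 ≈ 29800 km².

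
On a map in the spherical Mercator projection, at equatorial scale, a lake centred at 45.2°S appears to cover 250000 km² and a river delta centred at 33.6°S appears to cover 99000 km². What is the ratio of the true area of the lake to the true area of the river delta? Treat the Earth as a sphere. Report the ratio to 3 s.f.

On Mercator the areal scale is sec²φ, so true area = apparent × cos²φ.
True area of lake: 250000 × cos²(45.2°) = 250000 × 0.4965 = 124100 km².
True area of river delta: 99000 × cos²(33.6°) = 99000 × 0.6938 = 68680 km².
Ratio = 124100 / 68680 ≈ 1.81.

1.81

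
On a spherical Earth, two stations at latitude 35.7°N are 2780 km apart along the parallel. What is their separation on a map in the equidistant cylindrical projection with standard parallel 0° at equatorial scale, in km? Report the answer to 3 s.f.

3420 km

Plate carrée maps x = Rλ, y = Rφ. The meridian scale is h = 1 and the parallel scale is k = 1/cos φ = sec φ.
Along the parallel, k = sec 35.7° = 1/0.8121 = 1.231.
Map distance = 2780 × 1.231 ≈ 3420 km.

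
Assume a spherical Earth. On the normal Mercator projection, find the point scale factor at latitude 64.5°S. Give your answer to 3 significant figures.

For Mercator, h = k = sec φ (a conformal cylindrical projection has a single point scale, 1/cos φ).
k = 1/cos 64.5° = 1/0.4305 = 2.323.

2.32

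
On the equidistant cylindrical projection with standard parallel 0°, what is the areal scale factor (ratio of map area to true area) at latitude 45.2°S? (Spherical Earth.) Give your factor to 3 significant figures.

In the plate carrée (x = Rλ, y = Rφ), meridians are true-scale (h = 1) and parallels are stretched by k = sec φ.
Areal scale = h·k = 1 × sec φ; at 45.2°, h = 1.000, k = 1.419, so h·k = 1.419.

1.42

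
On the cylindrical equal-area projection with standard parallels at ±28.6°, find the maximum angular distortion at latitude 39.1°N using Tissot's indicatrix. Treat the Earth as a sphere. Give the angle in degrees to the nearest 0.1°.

For cylindrical equal-area with standard parallel φ₀, h = cos φ / cos φ₀ and k = cos φ₀ / cos φ, so h·k = 1.
At 39.1°: h = 0.8839, k = 1.131; principal scales a = 1.131, b = 0.8839.
sin(ω/2) = (a − b)/(a + b) = 0.2475/2.015 = 0.1228, so ω = 2 arcsin(0.1228) ≈ 14.1°.

14.1°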